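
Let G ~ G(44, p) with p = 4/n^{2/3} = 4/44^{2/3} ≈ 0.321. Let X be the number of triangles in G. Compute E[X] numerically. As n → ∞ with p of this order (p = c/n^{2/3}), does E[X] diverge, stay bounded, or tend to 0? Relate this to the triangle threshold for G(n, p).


Number of potential triangles: C(44, 3) = 13244.
Each occurs with probability p³ ≈ (0.321)³ ≈ 3.30579e-02.
By linearity: E[X] = C(44, 3)·p³ ≈ 13244 · 3.30579e-02 ≈ 437.818.
Since α = 2/3 < 1, p = c/n^{2/3} ≫ 1/n is above the triangle threshold p ~ 1/n. Asymptotically E[X] ~ (c³/6)·n^{3(1−α)} = (4³/6)·n^{1} → ∞; triangles are abundant w.h.p.

E[X] ≈ 437.818; in regime p = Θ(1/n^{2/3}) E[X] diverges (above the triangle threshold p ~ 1/n).


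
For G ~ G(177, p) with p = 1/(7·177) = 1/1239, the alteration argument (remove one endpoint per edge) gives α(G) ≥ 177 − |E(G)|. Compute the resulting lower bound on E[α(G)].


E[|E(G)|] = C(177, 2)·p = 15576 · (1/1239) = 88/7.
E[α(G)] ≥ n − E[|E(G)|] = 177 − 88/7 = 1151/7.
Numerically: ≈ 164.4286.
(This is only a lower bound; the true E[α(G)] may be larger.)

E[α(G)] ≥ 1151/7 ≈ 164.4286.


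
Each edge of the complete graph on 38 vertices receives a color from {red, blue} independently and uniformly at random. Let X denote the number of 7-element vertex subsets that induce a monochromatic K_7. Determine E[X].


Let X = Σ_S X_S over the C(38, 7) = 12620256 subsets S of size 7, where X_S = 1 if the K_7 on S is monochromatic.
For a fixed S, the K_7 on S has C(7, 2) = 21 edges. P[all 21 edges red] = (1/2)^21, and likewise for blue, so P[monochromatic] = 2·(1/2)^21 = 2^{1 − 21} = 1/1048576.
Summing: E[X] = C(38, 7) · 2^{1 − 21} = 12620256 · 1/1048576 = 394383/32768.
Numerically: E[X] ≈ 12.036.

E[X] = C(38,7)·2^(1−C(7,2)) = 394383/32768 ≈ 12.036.


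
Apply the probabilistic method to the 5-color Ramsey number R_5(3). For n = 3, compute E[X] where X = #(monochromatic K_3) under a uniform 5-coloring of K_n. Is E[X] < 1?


E[X] = C(3, 3) · 5^{1 − 3} = 1 · 5^{−2} = 1/25.
As a reduced fraction: E[X] = 1/25 ≈ 0.040000.
Is E[X] < 1? YES.
Since E[X] < 1, there exists a 5-coloring of K_{3} with no monochromatic K_3; hence R_5(3) > 3.

E[X] = 1/25 ≈ 0.040000; E[X] < 1, so R_5(3) > 3.


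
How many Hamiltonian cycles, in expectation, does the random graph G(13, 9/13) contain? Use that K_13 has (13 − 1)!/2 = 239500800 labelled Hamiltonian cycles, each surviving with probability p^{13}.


K_13 has (13 − 1)!/2 = 239500800 labelled Hamiltonian cycles.
For each such Hamiltonian cycle H, let X_H = 1 if all 13 edges of H are present in G. Then P[X_H = 1] = p^{13} = (9/13)^{13} = 2541865828329/302875106592253.
By linearity of expectation: E[X] = Σ_H E[X_H] = 239500800 · p^{13} = 239500800 · 2541865828329/302875106592253 = 608778899377458163200/302875106592253.
Numerically: E[X] ≈ 2.01e+06.

E[X] = 239500800 · (9/13)^{13} = 608778899377458163200/302875106592253 ≈ 2.01e+06.


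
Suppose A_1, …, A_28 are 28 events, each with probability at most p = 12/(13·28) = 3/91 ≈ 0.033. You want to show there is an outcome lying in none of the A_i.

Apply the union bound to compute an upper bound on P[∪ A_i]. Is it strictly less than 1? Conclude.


Union bound: P[∪_{i=1}^{28} A_i] ≤ Σ_i P[A_i] ≤ 28·p = 28·(3/91) = 12/13.
Numerically: 12/13 ≈ 0.923.
Is 12/13 < 1? YES.
Since P[∪ A_i] ≤ 12/13 < 1, the complement has P[∩ A_i^c] ≥ 1 − 12/13 = 1/13 > 0, so some outcome avoids every A_i.

28·p = 12/13 ≈ 0.923; existence CERTIFIED by the union bound.


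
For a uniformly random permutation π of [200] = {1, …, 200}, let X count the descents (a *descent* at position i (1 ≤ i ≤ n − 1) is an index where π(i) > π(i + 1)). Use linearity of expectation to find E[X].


Write X = Σ X_I over i = 1, …, 199, with X_I the indicator of one descent.
There are 199 indicators.
For each fixed i, the pair (π(i), π(i+1)) is a uniformly random ordered pair of distinct values from {1, …, 200}; by symmetry P[π(i) > π(i+1)] = 1/2.
By linearity: E[X] = 199 · (1/2) = (200 − 1) · (1/2) = 199/2 ≈ 99.50000.

E[X] = 199/2 = 99.50000.


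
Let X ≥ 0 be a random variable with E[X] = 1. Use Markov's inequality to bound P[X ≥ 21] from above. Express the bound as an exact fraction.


μ = E[X] = 1, a = 21.
Markov: P[X ≥ 21] ≤ μ/a = (1)/21 = 1/21.
Numerically: ≈ 0.047619.
(Since a = 21 > μ = 1.000000, the bound 1/21 is < 1 and informative.)

P[X ≥ 21] ≤ 1/21 ≈ 0.047619.


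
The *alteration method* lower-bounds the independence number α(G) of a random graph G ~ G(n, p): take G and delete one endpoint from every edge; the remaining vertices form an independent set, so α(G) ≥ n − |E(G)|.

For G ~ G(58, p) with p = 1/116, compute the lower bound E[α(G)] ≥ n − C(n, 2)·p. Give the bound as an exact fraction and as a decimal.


E[|E(G)|] = C(58, 2)·p = 1653 · (1/116) = 57/4.
E[α(G)] ≥ n − E[|E(G)|] = 58 − 57/4 = 175/4.
Numerically: ≈ 43.7500.
(This is only a lower bound; the true E[α(G)] may be larger.)

E[α(G)] ≥ 175/4 ≈ 43.7500.


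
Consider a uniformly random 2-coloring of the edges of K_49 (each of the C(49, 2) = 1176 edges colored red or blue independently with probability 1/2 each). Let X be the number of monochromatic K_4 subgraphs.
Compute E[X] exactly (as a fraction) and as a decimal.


Let X = Σ_S X_S over the C(49, 4) = 211876 subsets S of size 4, where X_S = 1 if the K_4 on S is monochromatic.
For a fixed S, the K_4 on S has C(4, 2) = 6 edges. P[all 6 edges red] = (1/2)^6, and likewise for blue, so P[monochromatic] = 2·(1/2)^6 = 2^{1 − 6} = 1/32.
By linearity of expectation: E[X] = C(49, 4) · 2^{1 − 6} = 211876 · 1/32 = 52969/8.
Numerically: E[X] ≈ 6621.125000.

E[X] = C(49,4)·2^(1−C(4,2)) = 52969/8 ≈ 6621.125000.


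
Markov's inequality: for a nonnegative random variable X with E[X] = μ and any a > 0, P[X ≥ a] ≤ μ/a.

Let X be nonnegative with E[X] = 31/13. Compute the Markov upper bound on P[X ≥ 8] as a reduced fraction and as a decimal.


μ = E[X] = 31/13, a = 8.
Markov: P[X ≥ 8] ≤ μ/a = (31/13)/8 = 31/104.
Numerically: ≈ 0.2981.
(Since a = 8 > μ = 2.3846, the bound 31/104 is < 1 and informative.)

P[X ≥ 8] ≤ 31/104 ≈ 0.2981.


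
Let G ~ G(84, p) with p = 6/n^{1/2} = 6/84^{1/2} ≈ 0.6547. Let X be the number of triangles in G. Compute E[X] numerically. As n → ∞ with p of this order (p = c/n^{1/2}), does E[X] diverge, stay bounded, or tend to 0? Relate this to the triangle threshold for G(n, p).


Number of potential triangles: C(84, 3) = 95284.
Each occurs with probability p³ ≈ (0.6547)³ ≈ 2.805659e-01.
By linearity: E[X] = C(84, 3)·p³ ≈ 95284 · 2.805659e-01 ≈ 26733.4373.
Since α = 1/2 < 1, p = c/n^{1/2} ≫ 1/n is above the triangle threshold p ~ 1/n. Asymptotically E[X] ~ (c³/6)·n^{3(1−α)} = (6³/6)·n^{1.5} → ∞; triangles are abundant w.h.p.

E[X] ≈ 26733.4373; in regime p = Θ(1/n^{1/2}) E[X] diverges (above the triangle threshold p ~ 1/n).


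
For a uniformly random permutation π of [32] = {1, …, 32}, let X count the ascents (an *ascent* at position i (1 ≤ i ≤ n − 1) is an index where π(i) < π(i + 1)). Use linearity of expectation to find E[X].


Write X = Σ X_I over i = 1, …, 31, with X_I the indicator of one ascent.
There are 31 indicators.
For each fixed i, the pair (π(i), π(i+1)) is a uniformly random ordered pair of distinct values from {1, …, 32}; by symmetry P[π(i) < π(i+1)] = 1/2.
By linearity: E[X] = 31 · (1/2) = (32 − 1) · (1/2) = 31/2 ≈ 15.500000.

E[X] = 31/2 = 15.500000.


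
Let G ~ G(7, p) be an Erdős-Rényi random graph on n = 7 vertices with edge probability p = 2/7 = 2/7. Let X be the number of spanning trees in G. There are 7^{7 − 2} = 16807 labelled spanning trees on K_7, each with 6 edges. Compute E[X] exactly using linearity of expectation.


K_7 has 7^{7 − 2} = 16807 labelled spanning trees.
For each such spanning tree H, let X_H = 1 if all 6 edges of H are present in G. Then P[X_H = 1] = p^{6} = (2/7)^{6} = 64/117649.
Summing the indicators: E[X] = Σ_H E[X_H] = 16807 · p^{6} = 16807 · 64/117649 = 64/7.
Numerically: E[X] ≈ 9.14286.

E[X] = 16807 · (2/7)^{6} = 64/7 ≈ 9.14286.


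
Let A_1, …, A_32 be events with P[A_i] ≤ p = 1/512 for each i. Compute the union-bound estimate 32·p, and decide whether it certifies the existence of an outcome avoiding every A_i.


Union bound: P[∪_{i=1}^{32} A_i] ≤ Σ_i P[A_i] ≤ 32·p = 32·(1/512) = 1/16.
Numerically: 1/16 ≈ 0.0625.
Is 1/16 < 1? YES.
Since P[∪ A_i] ≤ 1/16 < 1, the complement has P[∩ A_i^c] ≥ 1 − 1/16 = 15/16 > 0, so some outcome avoids every A_i.

32·p = 1/16 ≈ 0.0625; existence CERTIFIED by the union bound.


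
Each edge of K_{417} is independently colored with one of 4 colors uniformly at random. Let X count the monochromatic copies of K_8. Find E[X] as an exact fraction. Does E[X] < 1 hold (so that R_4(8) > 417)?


E[X] = C(417, 8) · 4^{1 − 28} = 21194845068522060 · 4^{−27} = 21194845068522060/18014398509481984.
As a reduced fraction: E[X] = 5298711267130515/4503599627370496 ≈ 1.17655.
Is E[X] < 1? NO.
Since E[X] ≥ 1, the first-moment bound is inconclusive at n = 417; it does NOT by itself certify R_4(8) > 417.

E[X] = 5298711267130515/4503599627370496 ≈ 1.17655; E[X] ≥ 1; first-moment method inconclusive here.


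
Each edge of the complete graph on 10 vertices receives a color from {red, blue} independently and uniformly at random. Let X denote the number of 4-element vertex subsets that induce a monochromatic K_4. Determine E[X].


Let X = Σ_S X_S over the C(10, 4) = 210 subsets S of size 4, where X_S = 1 if the K_4 on S is monochromatic.
For a fixed S, the K_4 on S has C(4, 2) = 6 edges. P[all 6 edges red] = (1/2)^6, and likewise for blue, so P[monochromatic] = 2·(1/2)^6 = 2^{1 − 6} = 1/32.
By linearity: E[X] = C(10, 4) · 2^{1 − 6} = 210 · 1/32 = 105/16.
Numerically: E[X] ≈ 6.562.

E[X] = C(10,4)·2^(1−C(4,2)) = 105/16 ≈ 6.562.


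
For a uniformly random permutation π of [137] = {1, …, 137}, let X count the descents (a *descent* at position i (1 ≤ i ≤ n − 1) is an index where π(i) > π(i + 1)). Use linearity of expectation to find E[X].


Write X = Σ X_I over i = 1, …, 136, with X_I the indicator of one descent.
There are 136 indicators.
For each fixed i, the pair (π(i), π(i+1)) is a uniformly random ordered pair of distinct values from {1, …, 137}; by symmetry P[π(i) > π(i+1)] = 1/2.
By linearity: E[X] = 136 · (1/2) = (137 − 1) · (1/2) = 68 ≈ 68.0000.

E[X] = 68 = 68.0000.


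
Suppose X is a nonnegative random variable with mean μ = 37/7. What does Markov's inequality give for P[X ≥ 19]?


μ = E[X] = 37/7, a = 19.
Markov: P[X ≥ 19] ≤ μ/a = (37/7)/19 = 37/133.
Numerically: ≈ 0.278.
(Since a = 19 > μ = 5.286, the bound 37/133 is < 1 and informative.)

P[X ≥ 19] ≤ 37/133 ≈ 0.278.


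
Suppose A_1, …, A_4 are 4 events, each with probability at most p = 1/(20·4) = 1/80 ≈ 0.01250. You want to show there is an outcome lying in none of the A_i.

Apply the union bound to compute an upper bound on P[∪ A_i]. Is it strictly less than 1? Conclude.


Union bound: P[∪_{i=1}^{4} A_i] ≤ Σ_i P[A_i] ≤ 4·p = 4·(1/80) = 1/20.
Numerically: 1/20 ≈ 0.05000.
Is 1/20 < 1? YES.
Since P[∪ A_i] ≤ 1/20 < 1, the complement has P[∩ A_i^c] ≥ 1 − 1/20 = 19/20 > 0, so some outcome avoids every A_i.

4·p = 1/20 ≈ 0.05000; existence CERTIFIED by the union bound.


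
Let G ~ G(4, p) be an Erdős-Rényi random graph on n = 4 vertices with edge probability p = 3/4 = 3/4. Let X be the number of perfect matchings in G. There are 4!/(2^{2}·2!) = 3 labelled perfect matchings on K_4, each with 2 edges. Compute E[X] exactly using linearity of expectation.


K_4 has 4!/(2^{2}·2!) = 3 labelled perfect matchings.
For each such perfect matching H, let X_H = 1 if all 2 edges of H are present in G. Then P[X_H = 1] = p^{2} = (3/4)^{2} = 9/16.
Summing the indicators: E[X] = Σ_H E[X_H] = 3 · p^{2} = 3 · 9/16 = 27/16.
Numerically: E[X] ≈ 1.69.

E[X] = 3 · (3/4)^{2} = 27/16 ≈ 1.69.


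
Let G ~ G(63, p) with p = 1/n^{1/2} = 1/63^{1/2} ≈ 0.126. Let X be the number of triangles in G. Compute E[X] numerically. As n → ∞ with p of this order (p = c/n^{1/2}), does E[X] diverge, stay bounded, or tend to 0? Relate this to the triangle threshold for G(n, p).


Number of potential triangles: C(63, 3) = 39711.
Each occurs with probability p³ ≈ (0.126)³ ≈ 1.99981e-03.
By linearity: E[X] = C(63, 3)·p³ ≈ 39711 · 1.99981e-03 ≈ 79.415.
Since α = 1/2 < 1, p = c/n^{1/2} ≫ 1/n is above the triangle threshold p ~ 1/n. Asymptotically E[X] ~ (c³/6)·n^{3(1−α)} = (1³/6)·n^{1.5} → ∞; triangles are abundant w.h.p.

E[X] ≈ 79.415; in regime p = Θ(1/n^{1/2}) E[X] diverges (above the triangle threshold p ~ 1/n).


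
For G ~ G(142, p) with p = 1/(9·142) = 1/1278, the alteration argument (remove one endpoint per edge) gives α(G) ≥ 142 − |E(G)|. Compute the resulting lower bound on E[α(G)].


E[|E(G)|] = C(142, 2)·p = 10011 · (1/1278) = 47/6.
E[α(G)] ≥ n − E[|E(G)|] = 142 − 47/6 = 805/6.
Numerically: ≈ 134.1667.
(This is only a lower bound; the true E[α(G)] may be larger.)

E[α(G)] ≥ 805/6 ≈ 134.1667.


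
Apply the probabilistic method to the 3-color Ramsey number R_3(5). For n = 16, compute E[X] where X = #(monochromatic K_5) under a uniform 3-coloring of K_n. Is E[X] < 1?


E[X] = C(16, 5) · 3^{1 − 10} = 4368 · 3^{−9} = 4368/19683.
As a reduced fraction: E[X] = 1456/6561 ≈ 0.22192.
Is E[X] < 1? YES.
Since E[X] < 1, there exists a 3-coloring of K_{16} with no monochromatic K_5; hence R_3(5) > 16.

E[X] = 1456/6561 ≈ 0.22192; E[X] < 1, so R_3(5) > 16.


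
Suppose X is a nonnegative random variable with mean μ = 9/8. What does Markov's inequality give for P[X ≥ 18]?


μ = E[X] = 9/8, a = 18.
Markov: P[X ≥ 18] ≤ μ/a = (9/8)/18 = 1/16.
Numerically: ≈ 0.062.
(Since a = 18 > μ = 1.125, the bound 1/16 is < 1 and informative.)

P[X ≥ 18] ≤ 1/16 ≈ 0.062.


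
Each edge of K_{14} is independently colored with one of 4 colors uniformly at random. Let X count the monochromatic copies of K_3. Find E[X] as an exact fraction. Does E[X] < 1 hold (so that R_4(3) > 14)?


E[X] = C(14, 3) · 4^{1 − 3} = 364 · 4^{−2} = 364/16.
As a reduced fraction: E[X] = 91/4 ≈ 22.75000.
Is E[X] < 1? NO.
Since E[X] ≥ 1, the first-moment bound is inconclusive at n = 14; it does NOT by itself certify R_4(3) > 14.

E[X] = 91/4 ≈ 22.75000; E[X] ≥ 1; first-moment method inconclusive here.


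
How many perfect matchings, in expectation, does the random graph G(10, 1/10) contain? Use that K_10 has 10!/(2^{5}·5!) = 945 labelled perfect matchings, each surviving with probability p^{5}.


K_10 has 10!/(2^{5}·5!) = 945 labelled perfect matchings.
For each such perfect matching H, let X_H = 1 if all 5 edges of H are present in G. Then P[X_H = 1] = p^{5} = (1/10)^{5} = 1/100000.
By linearity: E[X] = Σ_H E[X_H] = 945 · p^{5} = 945 · 1/100000 = 189/20000.
Numerically: E[X] ≈ 0.00945.

E[X] = 945 · (1/10)^{5} = 189/20000 ≈ 0.00945.


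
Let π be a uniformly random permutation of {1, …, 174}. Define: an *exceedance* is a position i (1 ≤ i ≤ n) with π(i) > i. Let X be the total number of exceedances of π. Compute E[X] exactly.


Write X = Σ_{i=1}^{174} X_i, where X_i = 1_{π(i) > i}.
For each fixed i, π(i) is uniform over {1, …, 174} (marginal of a uniform permutation), so P[π(i) > i] = (n − i)/n. Summing: Σ_{i=1}^{174} (n − i)/n = (0 + 1 + … + 173)/174 = 174(174 − 1)/(2·174) = (174 − 1)/2.
Hence E[X] = Σ_{i=1}^{174} (174 − i)/174 = 173/2 ≈ 86.50000.

E[X] = 173/2 = 86.50000.


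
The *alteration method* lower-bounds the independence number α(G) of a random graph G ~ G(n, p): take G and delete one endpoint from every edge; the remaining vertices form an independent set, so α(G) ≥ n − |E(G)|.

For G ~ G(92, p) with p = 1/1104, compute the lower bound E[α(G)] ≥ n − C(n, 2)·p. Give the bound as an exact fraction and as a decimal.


E[|E(G)|] = C(92, 2)·p = 4186 · (1/1104) = 91/24.
E[α(G)] ≥ n − E[|E(G)|] = 92 − 91/24 = 2117/24.
Numerically: ≈ 88.2083.
(This is only a lower bound; the true E[α(G)] may be larger.)

E[α(G)] ≥ 2117/24 ≈ 88.2083.


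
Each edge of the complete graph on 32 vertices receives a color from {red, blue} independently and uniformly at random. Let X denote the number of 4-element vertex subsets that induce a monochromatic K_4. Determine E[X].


Let X = Σ_S X_S over the C(32, 4) = 35960 subsets S of size 4, where X_S = 1 if the K_4 on S is monochromatic.
For a fixed S, the K_4 on S has C(4, 2) = 6 edges. P[all 6 edges red] = (1/2)^6, and likewise for blue, so P[monochromatic] = 2·(1/2)^6 = 2^{1 − 6} = 1/32.
Summing: E[X] = C(32, 4) · 2^{1 − 6} = 35960 · 1/32 = 4495/4.
Numerically: E[X] ≈ 1123.7500.

E[X] = C(32,4)·2^(1−C(4,2)) = 4495/4 ≈ 1123.7500.


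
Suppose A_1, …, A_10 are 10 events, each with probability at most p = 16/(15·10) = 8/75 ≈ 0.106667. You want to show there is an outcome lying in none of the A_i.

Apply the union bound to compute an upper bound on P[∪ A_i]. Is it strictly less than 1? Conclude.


Union bound: P[∪_{i=1}^{10} A_i] ≤ Σ_i P[A_i] ≤ 10·p = 10·(8/75) = 16/15.
Numerically: 16/15 ≈ 1.066667.
Is 16/15 < 1? NO.
Since the bound 16/15 is ≥ 1, the union bound is uninformative here; it does NOT by itself certify existence.

10·p = 16/15 ≈ 1.066667; existence NOT certified by the union bound.


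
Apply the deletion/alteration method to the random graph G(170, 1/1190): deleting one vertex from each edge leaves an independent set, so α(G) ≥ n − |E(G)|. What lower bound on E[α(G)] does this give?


E[|E(G)|] = C(170, 2)·p = 14365 · (1/1190) = 169/14.
E[α(G)] ≥ n − E[|E(G)|] = 170 − 169/14 = 2211/14.
Numerically: ≈ 157.92857.
(This is only a lower bound; the true E[α(G)] may be larger.)

E[α(G)] ≥ 2211/14 ≈ 157.92857.


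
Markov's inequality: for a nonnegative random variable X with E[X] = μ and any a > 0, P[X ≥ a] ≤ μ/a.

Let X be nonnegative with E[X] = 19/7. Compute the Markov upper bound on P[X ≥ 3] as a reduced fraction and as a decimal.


μ = E[X] = 19/7, a = 3.
Markov: P[X ≥ 3] ≤ μ/a = (19/7)/3 = 19/21.
Numerically: ≈ 0.904762.
(Since a = 3 > μ = 2.714286, the bound 19/21 is < 1 and informative.)

P[X ≥ 3] ≤ 19/21 ≈ 0.904762.


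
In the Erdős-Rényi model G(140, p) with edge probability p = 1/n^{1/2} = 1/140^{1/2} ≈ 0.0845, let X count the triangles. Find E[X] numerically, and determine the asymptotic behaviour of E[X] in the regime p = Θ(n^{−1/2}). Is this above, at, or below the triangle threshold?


Number of potential triangles: C(140, 3) = 447580.
Each occurs with probability p³ ≈ (0.0845)³ ≈ 6.03682e-04.
By linearity: E[X] = C(140, 3)·p³ ≈ 447580 · 6.03682e-04 ≈ 270.196.
Since α = 1/2 < 1, p = c/n^{1/2} ≫ 1/n is above the triangle threshold p ~ 1/n. Asymptotically E[X] ~ (c³/6)·n^{3(1−α)} = (1³/6)·n^{1.5} → ∞; triangles are abundant w.h.p.

E[X] ≈ 270.196; in regime p = Θ(1/n^{1/2}) E[X] diverges (above the triangle threshold p ~ 1/n).


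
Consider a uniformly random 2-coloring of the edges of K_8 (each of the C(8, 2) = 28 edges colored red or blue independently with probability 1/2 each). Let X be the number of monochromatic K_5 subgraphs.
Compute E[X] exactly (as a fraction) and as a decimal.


Let X = Σ_S X_S over the C(8, 5) = 56 subsets S of size 5, where X_S = 1 if the K_5 on S is monochromatic.
For a fixed S, the K_5 on S has C(5, 2) = 10 edges. P[all 10 edges red] = (1/2)^10, and likewise for blue, so P[monochromatic] = 2·(1/2)^10 = 2^{1 − 10} = 1/512.
By linearity of expectation: E[X] = C(8, 5) · 2^{1 − 10} = 56 · 1/512 = 7/64.
Numerically: E[X] ≈ 0.109375.

E[X] = C(8,5)·2^(1−C(5,2)) = 7/64 ≈ 0.109375.


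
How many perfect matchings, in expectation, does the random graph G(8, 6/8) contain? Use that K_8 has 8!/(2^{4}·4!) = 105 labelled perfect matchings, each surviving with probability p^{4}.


K_8 has 8!/(2^{4}·4!) = 105 labelled perfect matchings.
For each such perfect matching H, let X_H = 1 if all 4 edges of H are present in G. Then P[X_H = 1] = p^{4} = (3/4)^{4} = 81/256.
Summing the indicators: E[X] = Σ_H E[X_H] = 105 · p^{4} = 105 · 81/256 = 8505/256.
Numerically: E[X] ≈ 33.2.

E[X] = 105 · (3/4)^{4} = 8505/256 ≈ 33.2.


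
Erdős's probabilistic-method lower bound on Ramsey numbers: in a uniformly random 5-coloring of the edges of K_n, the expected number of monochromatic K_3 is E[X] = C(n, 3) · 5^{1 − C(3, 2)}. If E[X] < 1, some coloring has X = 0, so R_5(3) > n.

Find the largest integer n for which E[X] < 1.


We need C(n, 3) · 5^{1 − 3} < 1, i.e. C(n, 3) < 5^{3 − 1} = 25.
Check values of n near the boundary:
  n = 4: C(4, 3) = 4; 4 < 25? YES
  n = 5: C(5, 3) = 10; 10 < 25? YES
  n = 6: C(6, 3) = 20; 20 < 25? YES
  n = 7: C(7, 3) = 35; 35 < 25? NO
The largest n with C(n, 3) < 25 is n = 6 (where E[X] = 4/5 ≈ 0.8000). Hence R_5(3) > 6, i.e. R_5(3) ≥ 7.

Largest n = 6; hence R_5(3) > 6.


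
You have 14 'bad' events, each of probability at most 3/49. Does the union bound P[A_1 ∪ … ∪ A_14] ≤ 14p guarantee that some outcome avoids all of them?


Union bound: P[∪_{i=1}^{14} A_i] ≤ Σ_i P[A_i] ≤ 14·p = 14·(3/49) = 6/7.
Numerically: 6/7 ≈ 0.857.
Is 6/7 < 1? YES.
Since P[∪ A_i] ≤ 6/7 < 1, the complement has P[∩ A_i^c] ≥ 1 − 6/7 = 1/7 > 0, so some outcome avoids every A_i.

14·p = 6/7 ≈ 0.857; existence CERTIFIED by the union bound.


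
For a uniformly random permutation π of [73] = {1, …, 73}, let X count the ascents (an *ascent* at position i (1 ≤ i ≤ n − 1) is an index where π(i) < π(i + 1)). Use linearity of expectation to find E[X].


Write X = Σ X_I over i = 1, …, 72, with X_I the indicator of one ascent.
There are 72 indicators.
For each fixed i, the pair (π(i), π(i+1)) is a uniformly random ordered pair of distinct values from {1, …, 73}; by symmetry P[π(i) < π(i+1)] = 1/2.
By linearity: E[X] = 72 · (1/2) = (73 − 1) · (1/2) = 36 ≈ 36.000.

E[X] = 36 = 36.000.


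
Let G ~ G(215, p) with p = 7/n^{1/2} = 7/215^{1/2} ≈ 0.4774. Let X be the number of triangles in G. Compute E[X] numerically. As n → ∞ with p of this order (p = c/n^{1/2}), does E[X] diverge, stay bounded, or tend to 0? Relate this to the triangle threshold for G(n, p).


Number of potential triangles: C(215, 3) = 1633355.
Each occurs with probability p³ ≈ (0.4774)³ ≈ 1.088019e-01.
By linearity: E[X] = C(215, 3)·p³ ≈ 1633355 · 1.088019e-01 ≈ 177712.1072.
Since α = 1/2 < 1, p = c/n^{1/2} ≫ 1/n is above the triangle threshold p ~ 1/n. Asymptotically E[X] ~ (c³/6)·n^{3(1−α)} = (7³/6)·n^{1.5} → ∞; triangles are abundant w.h.p.

E[X] ≈ 177712.1072; in regime p = Θ(1/n^{1/2}) E[X] diverges (above the triangle threshold p ~ 1/n).


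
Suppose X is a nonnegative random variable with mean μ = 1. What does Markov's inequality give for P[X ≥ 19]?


μ = E[X] = 1, a = 19.
Markov: P[X ≥ 19] ≤ μ/a = (1)/19 = 1/19.
Numerically: ≈ 0.0526.
(Since a = 19 > μ = 1.0000, the bound 1/19 is < 1 and informative.)

P[X ≥ 19] ≤ 1/19 ≈ 0.0526.


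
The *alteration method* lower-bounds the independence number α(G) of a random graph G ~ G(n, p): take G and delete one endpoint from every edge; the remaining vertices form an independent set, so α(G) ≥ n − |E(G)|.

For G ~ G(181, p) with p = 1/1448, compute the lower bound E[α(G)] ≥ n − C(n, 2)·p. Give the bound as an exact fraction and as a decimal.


E[|E(G)|] = C(181, 2)·p = 16290 · (1/1448) = 45/4.
E[α(G)] ≥ n − E[|E(G)|] = 181 − 45/4 = 679/4.
Numerically: ≈ 169.750000.
(This is only a lower bound; the true E[α(G)] may be larger.)

E[α(G)] ≥ 679/4 ≈ 169.750000.


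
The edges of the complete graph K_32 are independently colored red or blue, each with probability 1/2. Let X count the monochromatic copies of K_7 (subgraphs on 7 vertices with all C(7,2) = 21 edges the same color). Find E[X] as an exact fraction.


Let X = Σ_S X_S over the C(32, 7) = 3365856 subsets S of size 7, where X_S = 1 if the K_7 on S is monochromatic.
For a fixed S, the K_7 on S has C(7, 2) = 21 edges. P[all 21 edges red] = (1/2)^21, and likewise for blue, so P[monochromatic] = 2·(1/2)^21 = 2^{1 − 21} = 1/1048576.
By linearity: E[X] = C(32, 7) · 2^{1 − 21} = 3365856 · 1/1048576 = 105183/32768.
Numerically: E[X] ≈ 3.20993.

E[X] = C(32,7)·2^(1−C(7,2)) = 105183/32768 ≈ 3.20993.


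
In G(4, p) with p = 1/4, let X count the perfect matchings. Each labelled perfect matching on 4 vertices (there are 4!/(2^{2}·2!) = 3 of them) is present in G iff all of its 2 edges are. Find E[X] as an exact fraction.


K_4 has 4!/(2^{2}·2!) = 3 labelled perfect matchings.
For each such perfect matching H, let X_H = 1 if all 2 edges of H are present in G. Then P[X_H = 1] = p^{2} = (1/4)^{2} = 1/16.
By linearity of expectation: E[X] = Σ_H E[X_H] = 3 · p^{2} = 3 · 1/16 = 3/16.
Numerically: E[X] ≈ 0.1875.

E[X] = 3 · (1/4)^{2} = 3/16 ≈ 0.1875.


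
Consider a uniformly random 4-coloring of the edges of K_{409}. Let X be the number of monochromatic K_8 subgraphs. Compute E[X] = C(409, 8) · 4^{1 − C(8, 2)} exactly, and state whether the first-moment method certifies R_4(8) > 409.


E[X] = C(409, 8) · 4^{1 − 28} = 18128041135797879 · 4^{−27} = 18128041135797879/18014398509481984.
As a reduced fraction: E[X] = 18128041135797879/18014398509481984 ≈ 1.00631.
Is E[X] < 1? NO.
Since E[X] ≥ 1, the first-moment bound is inconclusive at n = 409; it does NOT by itself certify R_4(8) > 409.

E[X] = 18128041135797879/18014398509481984 ≈ 1.00631; E[X] ≥ 1; first-moment method inconclusive here.


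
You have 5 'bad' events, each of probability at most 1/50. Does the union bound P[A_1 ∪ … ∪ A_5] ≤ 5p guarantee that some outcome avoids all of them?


Union bound: P[∪_{i=1}^{5} A_i] ≤ Σ_i P[A_i] ≤ 5·p = 5·(1/50) = 1/10.
Numerically: 1/10 ≈ 0.1000000.
Is 1/10 < 1? YES.
Since P[∪ A_i] ≤ 1/10 < 1, the complement has P[∩ A_i^c] ≥ 1 − 1/10 = 9/10 > 0, so some outcome avoids every A_i.

5·p = 1/10 ≈ 0.1000000; existence CERTIFIED by the union bound.


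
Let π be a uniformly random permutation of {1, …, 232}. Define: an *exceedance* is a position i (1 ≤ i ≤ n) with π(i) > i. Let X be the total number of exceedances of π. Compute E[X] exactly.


Write X = Σ_{i=1}^{232} X_i, where X_i = 1_{π(i) > i}.
For each fixed i, π(i) is uniform over {1, …, 232} (marginal of a uniform permutation), so P[π(i) > i] = (n − i)/n. Summing: Σ_{i=1}^{232} (n − i)/n = (0 + 1 + … + 231)/232 = 232(232 − 1)/(2·232) = (232 − 1)/2.
Hence E[X] = Σ_{i=1}^{232} (232 − i)/232 = 231/2 ≈ 115.500.

E[X] = 231/2 = 115.500.


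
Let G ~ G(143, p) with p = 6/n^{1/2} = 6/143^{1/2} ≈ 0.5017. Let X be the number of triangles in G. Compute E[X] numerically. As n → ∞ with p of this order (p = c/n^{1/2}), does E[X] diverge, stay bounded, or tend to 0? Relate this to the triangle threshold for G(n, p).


Number of potential triangles: C(143, 3) = 477191.
Each occurs with probability p³ ≈ (0.5017)³ ≈ 1.263135e-01.
By linearity: E[X] = C(143, 3)·p³ ≈ 477191 · 1.263135e-01 ≈ 60275.6551.
Since α = 1/2 < 1, p = c/n^{1/2} ≫ 1/n is above the triangle threshold p ~ 1/n. Asymptotically E[X] ~ (c³/6)·n^{3(1−α)} = (6³/6)·n^{1.5} → ∞; triangles are abundant w.h.p.

E[X] ≈ 60275.6551; in regime p = Θ(1/n^{1/2}) E[X] diverges (above the triangle threshold p ~ 1/n).


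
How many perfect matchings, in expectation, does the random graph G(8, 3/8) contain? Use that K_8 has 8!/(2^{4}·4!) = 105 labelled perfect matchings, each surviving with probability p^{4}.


K_8 has 8!/(2^{4}·4!) = 105 labelled perfect matchings.
For each such perfect matching H, let X_H = 1 if all 4 edges of H are present in G. Then P[X_H = 1] = p^{4} = (3/8)^{4} = 81/4096.
By linearity: E[X] = Σ_H E[X_H] = 105 · p^{4} = 105 · 81/4096 = 8505/4096.
Numerically: E[X] ≈ 2.08.

E[X] = 105 · (3/8)^{4} = 8505/4096 ≈ 2.08.


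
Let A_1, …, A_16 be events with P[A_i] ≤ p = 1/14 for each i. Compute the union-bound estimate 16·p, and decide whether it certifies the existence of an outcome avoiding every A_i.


Union bound: P[∪_{i=1}^{16} A_i] ≤ Σ_i P[A_i] ≤ 16·p = 16·(1/14) = 8/7.
Numerically: 8/7 ≈ 1.14286.
Is 8/7 < 1? NO.
Since the bound 8/7 is ≥ 1, the union bound is uninformative here; it does NOT by itself certify existence.

16·p = 8/7 ≈ 1.14286; existence NOT certified by the union bound.


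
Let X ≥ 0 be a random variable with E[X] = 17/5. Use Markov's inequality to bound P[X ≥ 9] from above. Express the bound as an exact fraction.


μ = E[X] = 17/5, a = 9.
Markov: P[X ≥ 9] ≤ μ/a = (17/5)/9 = 17/45.
Numerically: ≈ 0.3778.
(Since a = 9 > μ = 3.4000, the bound 17/45 is < 1 and informative.)

P[X ≥ 9] ≤ 17/45 ≈ 0.3778.


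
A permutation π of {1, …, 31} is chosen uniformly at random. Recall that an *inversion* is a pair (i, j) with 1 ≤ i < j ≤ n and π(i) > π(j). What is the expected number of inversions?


Write X = Σ X_I over the C(31, 2) = 465 pairs i < j, with X_I the indicator of one inversion.
There are 465 indicators.
For each fixed pair i < j, the values π(i) and π(j) are two distinct elements of {1, …, 31} in uniformly random order; by symmetry P[π(i) > π(j)] = 1/2.
By linearity: E[X] = 465 · (1/2) = C(31, 2) · (1/2) = 465/2 = 465/2 ≈ 232.500.

E[X] = 465/2 = 232.500.


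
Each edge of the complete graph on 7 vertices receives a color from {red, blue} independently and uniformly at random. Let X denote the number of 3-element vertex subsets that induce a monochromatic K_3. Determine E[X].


Let X = Σ_S X_S over the C(7, 3) = 35 subsets S of size 3, where X_S = 1 if the K_3 on S is monochromatic.
For a fixed S, the K_3 on S has C(3, 2) = 3 edges. P[all 3 edges red] = (1/2)^3, and likewise for blue, so P[monochromatic] = 2·(1/2)^3 = 2^{1 − 3} = 1/4.
By linearity: E[X] = C(7, 3) · 2^{1 − 3} = 35 · 1/4 = 35/4.
Numerically: E[X] ≈ 8.7500.

E[X] = C(7,3)·2^(1−C(3,2)) = 35/4 ≈ 8.7500.


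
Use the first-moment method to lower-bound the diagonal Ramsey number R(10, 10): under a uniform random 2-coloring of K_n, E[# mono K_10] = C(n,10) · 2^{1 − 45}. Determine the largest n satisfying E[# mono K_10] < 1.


We need C(n, 10) · 2^{1 − 45} < 1, i.e. C(n, 10) < 2^{45 − 1} = 17592186044416.
Check values of n near the boundary:
  n = 94: C(94, 10) = 9041256841903; 9041256841903 < 17592186044416? YES
  n = 95: C(95, 10) = 10104934117421; 10104934117421 < 17592186044416? YES
  n = 96: C(96, 10) = 11279926456656; 11279926456656 < 17592186044416? YES
  n = 97: C(97, 10) = 12576469727536; 12576469727536 < 17592186044416? YES
  n = 98: C(98, 10) = 14005614014756; 14005614014756 < 17592186044416? YES
  n = 99: C(99, 10) = 15579278510796; 15579278510796 < 17592186044416? YES
  n = 100: C(100, 10) = 17310309456440; 17310309456440 < 17592186044416? YES
  n = 101: C(101, 10) = 19212541264840; 19212541264840 < 17592186044416? NO
  n = 102: C(102, 10) = 21300860967540; 21300860967540 < 17592186044416? NO
The largest n with C(n, 10) < 17592186044416 is n = 100 (where E[X] = 2163788682055/2199023255552 ≈ 0.98398). Hence R(10, 10) > 100, i.e. R(10, 10) ≥ 101.

Largest n = 100; hence R(10, 10) > 100.


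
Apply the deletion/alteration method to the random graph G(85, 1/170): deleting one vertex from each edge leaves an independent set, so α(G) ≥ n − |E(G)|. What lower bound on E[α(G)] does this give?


E[|E(G)|] = C(85, 2)·p = 3570 · (1/170) = 21.
E[α(G)] ≥ n − E[|E(G)|] = 85 − 21 = 64.
Numerically: ≈ 64.00000.
(This is only a lower bound; the true E[α(G)] may be larger.)

E[α(G)] ≥ 64 ≈ 64.00000.


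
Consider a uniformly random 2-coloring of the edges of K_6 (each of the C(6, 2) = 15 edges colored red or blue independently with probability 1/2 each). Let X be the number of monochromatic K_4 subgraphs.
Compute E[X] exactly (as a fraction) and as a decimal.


Let X = Σ_S X_S over the C(6, 4) = 15 subsets S of size 4, where X_S = 1 if the K_4 on S is monochromatic.
For a fixed S, the K_4 on S has C(4, 2) = 6 edges. P[all 6 edges red] = (1/2)^6, and likewise for blue, so P[monochromatic] = 2·(1/2)^6 = 2^{1 − 6} = 1/32.
By linearity: E[X] = C(6, 4) · 2^{1 − 6} = 15 · 1/32 = 15/32.
Numerically: E[X] ≈ 0.468750.

E[X] = C(6,4)·2^(1−C(4,2)) = 15/32 ≈ 0.468750.


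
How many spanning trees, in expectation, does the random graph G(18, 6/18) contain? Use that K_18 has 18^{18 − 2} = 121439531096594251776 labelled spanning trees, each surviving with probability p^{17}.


K_18 has 18^{18 − 2} = 121439531096594251776 labelled spanning trees.
For each such spanning tree H, let X_H = 1 if all 17 edges of H are present in G. Then P[X_H = 1] = p^{17} = (1/3)^{17} = 1/129140163.
By linearity of expectation: E[X] = Σ_H E[X_H] = 121439531096594251776 · p^{17} = 121439531096594251776 · 1/129140163 = 940369969152.
Numerically: E[X] ≈ 9.4037e+11.

E[X] = 121439531096594251776 · (1/3)^{17} = 940369969152 ≈ 9.4037e+11.


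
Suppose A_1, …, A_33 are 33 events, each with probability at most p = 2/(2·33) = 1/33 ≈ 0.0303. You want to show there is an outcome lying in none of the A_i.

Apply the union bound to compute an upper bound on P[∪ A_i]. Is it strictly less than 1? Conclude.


Union bound: P[∪_{i=1}^{33} A_i] ≤ Σ_i P[A_i] ≤ 33·p = 33·(1/33) = 1.
Numerically: 1 ≈ 1.0000.
Is 1 < 1? NO.
Since the bound 1 is ≥ 1, the union bound is uninformative here; it does NOT by itself certify existence.

33·p = 1 ≈ 1.0000; existence NOT certified by the union bound.


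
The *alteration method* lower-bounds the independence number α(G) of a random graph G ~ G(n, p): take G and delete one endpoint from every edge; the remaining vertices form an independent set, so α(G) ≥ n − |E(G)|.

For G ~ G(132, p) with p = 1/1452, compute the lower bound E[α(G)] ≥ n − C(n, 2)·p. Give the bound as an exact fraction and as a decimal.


E[|E(G)|] = C(132, 2)·p = 8646 · (1/1452) = 131/22.
E[α(G)] ≥ n − E[|E(G)|] = 132 − 131/22 = 2773/22.
Numerically: ≈ 126.045455.
(This is only a lower bound; the true E[α(G)] may be larger.)

E[α(G)] ≥ 2773/22 ≈ 126.045455.


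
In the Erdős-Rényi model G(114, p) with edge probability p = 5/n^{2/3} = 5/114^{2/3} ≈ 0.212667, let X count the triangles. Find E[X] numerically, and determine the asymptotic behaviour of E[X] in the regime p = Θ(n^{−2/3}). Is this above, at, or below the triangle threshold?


Number of potential triangles: C(114, 3) = 240464.
Each occurs with probability p³ ≈ (0.212667)³ ≈ 9.61834411e-03.
By linearity: E[X] = C(114, 3)·p³ ≈ 240464 · 9.61834411e-03 ≈ 2312.865497.
Since α = 2/3 < 1, p = c/n^{2/3} ≫ 1/n is above the triangle threshold p ~ 1/n. Asymptotically E[X] ~ (c³/6)·n^{3(1−α)} = (5³/6)·n^{1} → ∞; triangles are abundant w.h.p.

E[X] ≈ 2312.865497; in regime p = Θ(1/n^{2/3}) E[X] diverges (above the triangle threshold p ~ 1/n).


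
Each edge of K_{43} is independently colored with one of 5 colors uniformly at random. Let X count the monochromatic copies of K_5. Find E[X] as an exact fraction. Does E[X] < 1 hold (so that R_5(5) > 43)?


E[X] = C(43, 5) · 5^{1 − 10} = 962598 · 5^{−9} = 962598/1953125.
As a reduced fraction: E[X] = 962598/1953125 ≈ 0.492850.
Is E[X] < 1? YES.
Since E[X] < 1, there exists a 5-coloring of K_{43} with no monochromatic K_5; hence R_5(5) > 43.

E[X] = 962598/1953125 ≈ 0.492850; E[X] < 1, so R_5(5) > 43.


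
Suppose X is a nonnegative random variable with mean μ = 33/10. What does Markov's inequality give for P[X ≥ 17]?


μ = E[X] = 33/10, a = 17.
Markov: P[X ≥ 17] ≤ μ/a = (33/10)/17 = 33/170.
Numerically: ≈ 0.194.
(Since a = 17 > μ = 3.300, the bound 33/170 is < 1 and informative.)

P[X ≥ 17] ≤ 33/170 ≈ 0.194.


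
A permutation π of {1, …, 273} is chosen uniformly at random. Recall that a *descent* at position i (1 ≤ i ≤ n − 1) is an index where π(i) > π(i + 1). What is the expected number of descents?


Write X = Σ X_I over i = 1, …, 272, with X_I the indicator of one descent.
There are 272 indicators.
For each fixed i, the pair (π(i), π(i+1)) is a uniformly random ordered pair of distinct values from {1, …, 273}; by symmetry P[π(i) > π(i+1)] = 1/2.
By linearity: E[X] = 272 · (1/2) = (273 − 1) · (1/2) = 136 ≈ 136.0000.

E[X] = 136 = 136.0000.


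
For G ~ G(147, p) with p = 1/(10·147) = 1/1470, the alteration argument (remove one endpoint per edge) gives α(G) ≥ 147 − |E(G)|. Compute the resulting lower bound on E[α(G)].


E[|E(G)|] = C(147, 2)·p = 10731 · (1/1470) = 73/10.
E[α(G)] ≥ n − E[|E(G)|] = 147 − 73/10 = 1397/10.
Numerically: ≈ 139.700000.
(This is only a lower bound; the true E[α(G)] may be larger.)

E[α(G)] ≥ 1397/10 ≈ 139.700000.


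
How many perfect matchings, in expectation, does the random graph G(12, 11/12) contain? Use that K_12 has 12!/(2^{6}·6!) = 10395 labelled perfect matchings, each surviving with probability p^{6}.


K_12 has 12!/(2^{6}·6!) = 10395 labelled perfect matchings.
For each such perfect matching H, let X_H = 1 if all 6 edges of H are present in G. Then P[X_H = 1] = p^{6} = (11/12)^{6} = 1771561/2985984.
By linearity of expectation: E[X] = Σ_H E[X_H] = 10395 · p^{6} = 10395 · 1771561/2985984 = 682050985/110592.
Numerically: E[X] ≈ 6167.

E[X] = 10395 · (11/12)^{6} = 682050985/110592 ≈ 6167.


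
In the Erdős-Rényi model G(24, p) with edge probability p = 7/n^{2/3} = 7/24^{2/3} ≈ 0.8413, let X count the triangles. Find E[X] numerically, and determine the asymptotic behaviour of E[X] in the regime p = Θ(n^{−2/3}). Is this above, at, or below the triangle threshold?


Number of potential triangles: C(24, 3) = 2024.
Each occurs with probability p³ ≈ (0.8413)³ ≈ 5.954861e-01.
By linearity: E[X] = C(24, 3)·p³ ≈ 2024 · 5.954861e-01 ≈ 1205.2639.
Since α = 2/3 < 1, p = c/n^{2/3} ≫ 1/n is above the triangle threshold p ~ 1/n. Asymptotically E[X] ~ (c³/6)·n^{3(1−α)} = (7³/6)·n^{1} → ∞; triangles are abundant w.h.p.

E[X] ≈ 1205.2639; in regime p = Θ(1/n^{2/3}) E[X] diverges (above the triangle threshold p ~ 1/n).


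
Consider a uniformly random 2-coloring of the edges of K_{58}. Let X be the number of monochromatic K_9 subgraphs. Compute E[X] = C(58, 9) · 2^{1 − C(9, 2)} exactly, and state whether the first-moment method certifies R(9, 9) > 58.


E[X] = C(58, 9) · 2^{1 − 36} = 10648873950 · 2^{−35} = 10648873950/34359738368.
As a reduced fraction: E[X] = 5324436975/17179869184 ≈ 0.3099230.
Is E[X] < 1? YES.
Since E[X] < 1, there exists a 2-coloring of K_{58} with no monochromatic K_9; hence R(9, 9) > 58.

E[X] = 5324436975/17179869184 ≈ 0.3099230; E[X] < 1, so R(9, 9) > 58.


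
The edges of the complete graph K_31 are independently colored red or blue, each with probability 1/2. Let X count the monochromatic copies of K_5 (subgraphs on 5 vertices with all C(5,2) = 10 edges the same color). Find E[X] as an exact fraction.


Let X = Σ_S X_S over the C(31, 5) = 169911 subsets S of size 5, where X_S = 1 if the K_5 on S is monochromatic.
For a fixed S, the K_5 on S has C(5, 2) = 10 edges. P[all 10 edges red] = (1/2)^10, and likewise for blue, so P[monochromatic] = 2·(1/2)^10 = 2^{1 − 10} = 1/512.
By linearity: E[X] = C(31, 5) · 2^{1 − 10} = 169911 · 1/512 = 169911/512.
Numerically: E[X] ≈ 331.85742.

E[X] = C(31,5)·2^(1−C(5,2)) = 169911/512 ≈ 331.85742.


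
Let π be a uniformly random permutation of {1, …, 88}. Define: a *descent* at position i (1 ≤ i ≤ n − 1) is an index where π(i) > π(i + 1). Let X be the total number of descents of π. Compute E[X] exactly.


Write X = Σ X_I over i = 1, …, 87, with X_I the indicator of one descent.
There are 87 indicators.
For each fixed i, the pair (π(i), π(i+1)) is a uniformly random ordered pair of distinct values from {1, …, 88}; by symmetry P[π(i) > π(i+1)] = 1/2.
By linearity: E[X] = 87 · (1/2) = (88 − 1) · (1/2) = 87/2 ≈ 43.500.

E[X] = 87/2 = 43.500.
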